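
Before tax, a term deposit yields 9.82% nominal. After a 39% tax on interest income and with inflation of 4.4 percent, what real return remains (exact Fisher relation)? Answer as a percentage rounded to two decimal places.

After-tax nominal return = 9.82% × (1 − 0.39) = 5.9902%.
1 + r = 1.059902 / 1.04400 = 1.015232
After-tax real rate = 1.015232 − 1 → 1.52%.

1.52%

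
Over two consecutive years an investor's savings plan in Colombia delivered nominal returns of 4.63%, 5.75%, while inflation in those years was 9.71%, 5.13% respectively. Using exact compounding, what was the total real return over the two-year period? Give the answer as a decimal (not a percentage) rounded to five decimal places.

Compound the nominal returns: 1.0463 × 1.0575 = 1.106462.
Compound inflation: 1.0971 × 1.0513 = 1.153381.
Deflate: 1.106462 / 1.153381 = 0.959320.
Total real return = 0.959320 − 1 → -0.04068.

-0.04068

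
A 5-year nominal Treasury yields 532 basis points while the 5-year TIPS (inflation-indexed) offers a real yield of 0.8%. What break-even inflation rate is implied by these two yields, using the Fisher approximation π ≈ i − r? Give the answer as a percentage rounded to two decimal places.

4.52%

π ≈ i − r = 5.32% − 0.8% → 4.52%.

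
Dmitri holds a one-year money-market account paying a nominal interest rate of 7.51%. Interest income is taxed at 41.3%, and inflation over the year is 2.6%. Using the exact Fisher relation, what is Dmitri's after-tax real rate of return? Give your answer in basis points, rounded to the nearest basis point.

176 basis points

After-tax nominal return = 7.51% × (1 − 0.413) = 4.40837%.
1 + r = 1.0440837 / 1.02600 = 1.017625
After-tax real rate = 1.017625 − 1 → 176 basis points.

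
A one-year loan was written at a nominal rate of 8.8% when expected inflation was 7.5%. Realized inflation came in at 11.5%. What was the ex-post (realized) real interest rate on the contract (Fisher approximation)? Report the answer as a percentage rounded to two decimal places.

-2.70%

Ex-post: 8.8% − 11.5% = -2.700%
So the realized real rate is -2.70%.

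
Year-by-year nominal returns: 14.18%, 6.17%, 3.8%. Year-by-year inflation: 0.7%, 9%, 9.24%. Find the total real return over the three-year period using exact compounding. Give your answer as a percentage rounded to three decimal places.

4.943%

Nominal growth factor = 1.1418 × 1.0617 × 1.0380 = 1.2583145
Price-level growth factor = 1.0070 × 1.0900 × 1.0924 = 1.1990510
Real growth factor = 1.2583145 / 1.1990510 = 1.0494253
Total real return = 1.0494253 − 1 → 4.943%.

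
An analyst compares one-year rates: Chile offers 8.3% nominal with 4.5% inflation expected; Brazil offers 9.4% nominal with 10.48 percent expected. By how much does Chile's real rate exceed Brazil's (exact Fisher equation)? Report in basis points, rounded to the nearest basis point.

461 basis points

Chile: (1 + 0.0830)/(1 + 0.0450) − 1 = 3.6364%
Brazil: (1 + 0.0940)/(1 + 0.1048) − 1 = -0.9776%
Differential = 3.6364% − (-0.9776%) = 4.6139% → 461 basis points.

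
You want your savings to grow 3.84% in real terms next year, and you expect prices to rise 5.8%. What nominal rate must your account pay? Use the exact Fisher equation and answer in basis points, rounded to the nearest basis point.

(1 + i) = (1 + r)(1 + π) = 1.03840 × 1.05800 = 1.0986272
i = 1.0986272 − 1, so the required nominal rate is 986 basis points.

986 basis points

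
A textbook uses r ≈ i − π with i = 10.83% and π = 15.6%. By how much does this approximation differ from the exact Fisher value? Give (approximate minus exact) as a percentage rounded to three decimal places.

Approximate: r ≈ 10.830% − 15.600% = -4.7700%
Exact: (1 + 0.1083)/(1 + 0.1560) − 1 = -4.1263%
Error = -4.7700% − (-4.1263%) = -0.6437% → -0.644%.

-0.644%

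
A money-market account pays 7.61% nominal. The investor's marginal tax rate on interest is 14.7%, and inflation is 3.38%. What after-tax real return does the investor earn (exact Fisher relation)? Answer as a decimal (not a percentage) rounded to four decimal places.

After-tax nominal return = 7.61% × (1 − 0.147) = 6.49133%.
1 + r = 1.0649133 / 1.03380 = 1.030096
After-tax real rate = 1.030096 − 1 → 0.0301.

0.0301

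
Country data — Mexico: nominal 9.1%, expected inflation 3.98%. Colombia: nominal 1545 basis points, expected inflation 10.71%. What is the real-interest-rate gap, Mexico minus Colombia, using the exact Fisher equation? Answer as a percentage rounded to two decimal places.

Mexico: (1 + 0.0910)/(1 + 0.0398) − 1 = 4.9240%
Colombia: (1 + 0.1545)/(1 + 0.1071) − 1 = 4.2815%
Differential = 4.9240% − 4.2815% = 0.6426% → 0.64%.

0.64%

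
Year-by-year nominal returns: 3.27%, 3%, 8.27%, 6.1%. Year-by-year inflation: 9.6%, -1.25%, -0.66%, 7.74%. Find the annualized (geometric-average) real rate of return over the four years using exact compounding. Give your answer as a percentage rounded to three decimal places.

1.344%

Nominal growth factor = 1.0327 × 1.0300 × 1.0827 × 1.0610 = 1.22189791
Price-level growth factor = 1.0960 × 0.9875 × 0.9934 × 1.0774 = 1.15837396
Real growth factor = 1.22189791 / 1.15837396 = 1.05483890
Annualized real rate = 1.05483890^(1/4) − 1 = 1.3436% → 1.344%.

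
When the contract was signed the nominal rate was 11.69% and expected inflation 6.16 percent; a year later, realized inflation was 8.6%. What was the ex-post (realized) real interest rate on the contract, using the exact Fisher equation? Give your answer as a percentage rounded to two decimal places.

2.85%

Ex-post: (1 + 0.1169)/(1 + 0.0860) − 1 = 2.8453%
So the realized real rate is 2.85%.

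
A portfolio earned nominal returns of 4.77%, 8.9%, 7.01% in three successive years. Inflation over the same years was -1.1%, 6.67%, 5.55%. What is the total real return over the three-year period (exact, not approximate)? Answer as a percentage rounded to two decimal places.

Compound the nominal returns: 1.0477 × 1.0890 × 1.0701 = 1.220926.
Compound inflation: 0.9890 × 1.0667 × 1.0555 = 1.113517.
Deflate: 1.220926 / 1.113517 = 1.096459.
Total real return = 1.096459 − 1 → 9.65%.

9.65%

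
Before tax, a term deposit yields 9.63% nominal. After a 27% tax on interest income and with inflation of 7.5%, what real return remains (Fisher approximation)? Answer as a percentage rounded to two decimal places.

After-tax nominal return = 9.63% × (1 − 0.27) = 7.0299%.
r ≈ 7.0299% − 7.5% → -0.47%.

-0.47%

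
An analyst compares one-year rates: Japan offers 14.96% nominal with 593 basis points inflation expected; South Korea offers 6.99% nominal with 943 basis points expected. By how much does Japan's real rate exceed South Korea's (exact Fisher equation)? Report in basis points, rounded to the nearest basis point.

1075 basis points

Japan: (1 + 0.1496)/(1 + 0.0593) − 1 = 8.5245%
South Korea: (1 + 0.0699)/(1 + 0.0943) − 1 = -2.2297%
Differential = 8.5245% − (-2.2297%) = 10.7542% → 1075 basis points.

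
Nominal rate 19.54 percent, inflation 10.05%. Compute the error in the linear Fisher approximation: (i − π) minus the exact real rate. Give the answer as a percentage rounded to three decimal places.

0.867%

Approximate: r ≈ 19.540% − 10.050% = 9.4900%
Exact: (1 + 0.1954)/(1 + 0.1005) − 1 = 8.6234%
Error = 9.4900% − 8.6234% = 0.8666% → 0.867%.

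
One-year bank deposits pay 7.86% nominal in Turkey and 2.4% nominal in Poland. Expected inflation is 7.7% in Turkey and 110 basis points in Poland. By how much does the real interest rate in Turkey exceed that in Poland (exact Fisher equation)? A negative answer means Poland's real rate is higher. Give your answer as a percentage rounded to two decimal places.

Turkey: (1 + 0.0786)/(1 + 0.0770) − 1 = 0.1486%
Poland: (1 + 0.0240)/(1 + 0.0110) − 1 = 1.2859%
Differential = 0.1486% − 1.2859% = -1.1373% → -1.14%.

-1.14%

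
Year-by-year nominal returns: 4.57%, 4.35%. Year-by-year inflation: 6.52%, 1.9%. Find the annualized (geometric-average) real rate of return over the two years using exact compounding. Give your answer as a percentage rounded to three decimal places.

0.264%

Nominal growth factor = 1.0457 × 1.0435 = 1.091187950
Price-level growth factor = 1.0652 × 1.0190 = 1.085438800
Real growth factor = 1.091187950 / 1.085438800 = 1.005296614
Annualized real rate = 1.005296614^(1/2) − 1 = 0.26448% → 0.264%.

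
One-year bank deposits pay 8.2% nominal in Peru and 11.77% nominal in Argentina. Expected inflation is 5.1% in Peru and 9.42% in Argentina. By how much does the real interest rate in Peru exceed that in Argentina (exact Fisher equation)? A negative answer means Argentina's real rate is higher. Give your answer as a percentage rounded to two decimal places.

Peru: (1 + 0.0820)/(1 + 0.0510) − 1 = 2.9496%
Argentina: (1 + 0.1177)/(1 + 0.0942) − 1 = 2.1477%
Differential = 2.9496% − 2.1477% = 0.8019% → 0.80%.

0.80%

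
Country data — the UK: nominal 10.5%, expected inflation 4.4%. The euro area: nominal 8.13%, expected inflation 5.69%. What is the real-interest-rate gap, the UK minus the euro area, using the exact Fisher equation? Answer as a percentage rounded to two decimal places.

3.53%

The UK: (1 + 0.1050)/(1 + 0.0440) − 1 = 5.8429%
The euro area: (1 + 0.0813)/(1 + 0.0569) − 1 = 2.3086%
Differential = 5.8429% − 2.3086% = 3.5343% → 3.53%.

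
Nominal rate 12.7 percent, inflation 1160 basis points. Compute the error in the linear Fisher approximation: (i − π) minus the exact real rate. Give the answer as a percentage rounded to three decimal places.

0.114%

Approximate: r ≈ 12.700% − 11.600% = 1.1000%
Exact: (1 + 0.1270)/(1 + 0.1160) − 1 = 0.9857%
Error = 1.1000% − 0.9857% = 0.1143% → 0.114%.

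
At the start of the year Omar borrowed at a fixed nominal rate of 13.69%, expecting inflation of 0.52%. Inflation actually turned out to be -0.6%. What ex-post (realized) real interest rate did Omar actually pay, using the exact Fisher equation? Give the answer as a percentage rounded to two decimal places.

Ex-post: (1 + 0.1369)/(1 − 0.0060) − 1 = 14.3763%
So the realized real rate is 14.38%.

14.38%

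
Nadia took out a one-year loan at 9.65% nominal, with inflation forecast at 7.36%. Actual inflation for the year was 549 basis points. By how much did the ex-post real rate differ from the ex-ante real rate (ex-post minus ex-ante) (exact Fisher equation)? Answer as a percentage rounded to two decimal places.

1.81%

Ex-ante: (1 + 0.0965)/(1 + 0.0736) − 1 = 2.1330%
Ex-post: (1 + 0.0965)/(1 + 0.0549) − 1 = 3.9435%
Difference (ex-post − ex-ante) = 1.8105% → 1.81%.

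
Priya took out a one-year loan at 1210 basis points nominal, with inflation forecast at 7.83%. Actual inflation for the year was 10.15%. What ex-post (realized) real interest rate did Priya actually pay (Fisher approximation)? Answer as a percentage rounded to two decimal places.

Ex-post: 12.1% − 10.15% = 1.950%
So the realized real rate is 1.95%.

1.95%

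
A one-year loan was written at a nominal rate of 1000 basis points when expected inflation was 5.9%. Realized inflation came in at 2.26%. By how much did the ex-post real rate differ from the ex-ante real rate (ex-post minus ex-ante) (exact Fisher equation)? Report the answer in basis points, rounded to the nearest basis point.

370 basis points

Ex-ante: (1 + 0.1000)/(1 + 0.0590) − 1 = 3.8716%
Ex-post: (1 + 0.1000)/(1 + 0.0226) − 1 = 7.5689%
Difference (ex-post − ex-ante) = 3.6974% → 370 basis points.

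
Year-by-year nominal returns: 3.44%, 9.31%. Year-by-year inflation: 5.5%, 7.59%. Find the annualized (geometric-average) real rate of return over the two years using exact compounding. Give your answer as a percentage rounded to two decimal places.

-0.19%

Nominal growth factor = 1.0344 × 1.0931 = 1.13070264
Price-level growth factor = 1.0550 × 1.0759 = 1.13507450
Real growth factor = 1.13070264 / 1.13507450 = 0.99614839
Annualized real rate = 0.99614839^(1/2) − 1 = -0.1928% → -0.19%.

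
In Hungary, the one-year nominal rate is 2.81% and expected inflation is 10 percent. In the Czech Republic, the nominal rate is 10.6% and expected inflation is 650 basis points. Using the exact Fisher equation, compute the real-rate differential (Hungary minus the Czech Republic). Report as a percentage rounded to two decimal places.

Hungary: (1 + 0.0281)/(1 + 0.1000) − 1 = -6.5364%
The Czech Republic: (1 + 0.1060)/(1 + 0.0650) − 1 = 3.8498%
Differential = -6.5364% − 3.8498% = -10.3861% → -10.39%.

-10.39%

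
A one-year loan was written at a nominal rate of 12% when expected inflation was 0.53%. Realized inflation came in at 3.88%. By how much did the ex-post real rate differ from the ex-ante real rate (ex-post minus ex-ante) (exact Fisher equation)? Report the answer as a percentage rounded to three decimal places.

Ex-ante: (1 + 0.1200)/(1 + 0.0053) − 1 = 11.4095%
Ex-post: (1 + 0.1200)/(1 + 0.0388) − 1 = 7.8167%
Difference (ex-post − ex-ante) = -3.5928% → -3.593%.

-3.593%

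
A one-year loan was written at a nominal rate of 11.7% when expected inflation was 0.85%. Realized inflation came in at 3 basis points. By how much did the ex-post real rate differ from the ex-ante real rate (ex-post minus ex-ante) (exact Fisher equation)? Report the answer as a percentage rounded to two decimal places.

Ex-ante: (1 + 0.1170)/(1 + 0.0085) − 1 = 10.7586%
Ex-post: (1 + 0.1170)/(1 + 0.0003) − 1 = 11.6665%
Difference (ex-post − ex-ante) = 0.9079% → 0.91%.

0.91%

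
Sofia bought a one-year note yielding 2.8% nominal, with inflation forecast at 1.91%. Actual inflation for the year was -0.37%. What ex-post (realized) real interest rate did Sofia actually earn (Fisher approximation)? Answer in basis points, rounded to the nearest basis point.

317 basis points

Ex-post: 2.8% − (-0.37%) = 3.170%
So the realized real rate is 317 basis points.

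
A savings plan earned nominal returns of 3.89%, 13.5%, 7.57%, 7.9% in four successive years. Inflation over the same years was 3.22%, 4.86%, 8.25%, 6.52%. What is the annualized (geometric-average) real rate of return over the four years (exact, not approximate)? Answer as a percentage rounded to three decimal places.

2.332%

Nominal growth factor = 1.0389 × 1.1350 × 1.0757 × 1.0790 = 1.36861792
Price-level growth factor = 1.0322 × 1.0486 × 1.0825 × 1.0652 = 1.24805226
Real growth factor = 1.36861792 / 1.24805226 = 1.09660305
Annualized real rate = 1.09660305^(1/4) − 1 = 2.3322% → 2.332%.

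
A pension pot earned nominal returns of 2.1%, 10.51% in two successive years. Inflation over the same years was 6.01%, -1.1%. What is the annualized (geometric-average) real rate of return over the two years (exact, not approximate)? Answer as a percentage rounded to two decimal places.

3.74%

Nominal growth factor = 1.0210 × 1.1051 = 1.12830710
Price-level growth factor = 1.0601 × 0.9890 = 1.04843890
Real growth factor = 1.12830710 / 1.04843890 = 1.07617821
Annualized real rate = 1.07617821^(1/2) − 1 = 3.7390% → 3.74%.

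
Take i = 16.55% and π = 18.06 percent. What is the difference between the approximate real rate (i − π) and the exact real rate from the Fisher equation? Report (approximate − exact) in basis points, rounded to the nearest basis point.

-23 basis points

Approximate: r ≈ 16.550% − 18.060% = -1.5100%
Exact: (1 + 0.1655)/(1 + 0.1806) − 1 = -1.2790%
Error = -1.5100% − (-1.2790%) = -0.2310% → -23 basis points.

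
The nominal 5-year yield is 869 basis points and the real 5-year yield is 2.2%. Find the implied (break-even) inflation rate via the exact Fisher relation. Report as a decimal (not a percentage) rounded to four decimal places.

0.0635

(1 + π) = (1 + i)/(1 + r) = 1.08690 / 1.02200 = 1.063503
Break-even inflation = 1.063503 − 1 → 0.0635.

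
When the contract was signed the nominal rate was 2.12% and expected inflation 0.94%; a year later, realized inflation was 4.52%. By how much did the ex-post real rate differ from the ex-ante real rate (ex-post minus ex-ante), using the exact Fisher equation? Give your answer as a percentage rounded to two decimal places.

-3.47%

Ex-ante: (1 + 0.0212)/(1 + 0.0094) − 1 = 1.1690%
Ex-post: (1 + 0.0212)/(1 + 0.0452) − 1 = -2.2962%
Difference (ex-post − ex-ante) = -3.4652% → -3.47%.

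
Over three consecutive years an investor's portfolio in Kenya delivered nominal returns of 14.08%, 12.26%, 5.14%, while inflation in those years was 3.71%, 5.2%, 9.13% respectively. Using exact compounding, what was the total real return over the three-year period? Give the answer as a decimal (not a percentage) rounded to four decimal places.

0.1309

Nominal growth factor = 1.1408 × 1.1226 × 1.0514 = 1.346488
Price-level growth factor = 1.0371 × 1.0520 × 1.0913 = 1.190640
Real growth factor = 1.346488 / 1.190640 = 1.130894
Total real return = 1.130894 − 1 → 0.1309.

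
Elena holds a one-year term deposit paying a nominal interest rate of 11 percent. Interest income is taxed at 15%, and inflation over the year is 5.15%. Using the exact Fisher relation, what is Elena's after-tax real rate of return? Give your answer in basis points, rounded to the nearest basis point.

399 basis points

After-tax nominal return = 11% × (1 − 0.15) = 9.3500%.
1 + r = 1.09350 / 1.05150 = 1.039943
After-tax real rate = 1.039943 − 1 → 399 basis points.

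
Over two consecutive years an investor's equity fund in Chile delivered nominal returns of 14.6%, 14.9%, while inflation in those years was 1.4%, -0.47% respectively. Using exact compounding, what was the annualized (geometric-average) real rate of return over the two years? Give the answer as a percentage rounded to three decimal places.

14.224%

Nominal growth factor = 1.1460 × 1.1490 = 1.31675400
Price-level growth factor = 1.0140 × 0.9953 = 1.00923420
Real growth factor = 1.31675400 / 1.00923420 = 1.30470608
Annualized real rate = 1.30470608^(1/2) − 1 = 14.2237% → 14.224%.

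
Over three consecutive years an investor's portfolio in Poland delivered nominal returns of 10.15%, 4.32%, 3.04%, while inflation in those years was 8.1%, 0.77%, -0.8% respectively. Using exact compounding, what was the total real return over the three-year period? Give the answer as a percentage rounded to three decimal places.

Nominal growth factor = 1.1015 × 1.0432 × 1.0304 = 1.184017
Price-level growth factor = 1.0810 × 1.0077 × 0.9920 = 1.080609
Real growth factor = 1.184017 / 1.080609 = 1.095694
Total real return = 1.095694 − 1 → 9.569%.

9.569%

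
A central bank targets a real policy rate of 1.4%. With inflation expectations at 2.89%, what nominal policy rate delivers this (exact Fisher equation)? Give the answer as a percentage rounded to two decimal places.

4.33%

(1 + i) = (1 + r)(1 + π) = 1.01400 × 1.02890 = 1.0433046
i = 1.0433046 − 1, so the required nominal rate is 4.33%.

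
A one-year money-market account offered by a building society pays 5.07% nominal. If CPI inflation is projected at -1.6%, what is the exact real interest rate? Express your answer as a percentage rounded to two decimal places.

By the Fisher equation, 1 + r = (1 + i)/(1 + π).
1 + r = 1.05070 / 0.98400 = 1.067785
r = 1.067785 − 1 = 6.7785%, i.e. 6.78%.

6.78%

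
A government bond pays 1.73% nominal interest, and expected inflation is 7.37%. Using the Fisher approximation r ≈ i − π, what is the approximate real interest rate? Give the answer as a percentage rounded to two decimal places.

-5.64%

r ≈ i − π = 1.73% − 7.37% = -5.64%.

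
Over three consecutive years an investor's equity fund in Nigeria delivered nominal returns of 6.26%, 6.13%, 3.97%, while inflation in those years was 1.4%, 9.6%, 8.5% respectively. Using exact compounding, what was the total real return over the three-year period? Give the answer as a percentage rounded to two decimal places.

-2.76%

Nominal growth factor = 1.0626 × 1.0613 × 1.0397 = 1.172509
Price-level growth factor = 1.0140 × 1.0960 × 1.0850 = 1.205808
Real growth factor = 1.172509 / 1.205808 = 0.972384
Total real return = 0.972384 − 1 → -2.76%.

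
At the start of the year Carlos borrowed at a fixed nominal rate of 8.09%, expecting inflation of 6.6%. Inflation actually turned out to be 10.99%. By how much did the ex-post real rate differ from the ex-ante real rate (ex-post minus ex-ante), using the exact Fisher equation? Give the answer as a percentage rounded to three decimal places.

-4.011%

Ex-ante: (1 + 0.0809)/(1 + 0.0660) − 1 = 1.3977%
Ex-post: (1 + 0.0809)/(1 + 0.1099) − 1 = -2.6128%
Difference (ex-post − ex-ante) = -4.0106% → -4.011%.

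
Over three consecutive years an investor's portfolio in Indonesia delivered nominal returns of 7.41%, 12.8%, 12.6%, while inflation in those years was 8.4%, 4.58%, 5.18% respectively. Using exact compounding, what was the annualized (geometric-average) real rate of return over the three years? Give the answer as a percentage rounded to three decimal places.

Compound the nominal returns: 1.0741 × 1.1280 × 1.1260 = 1.36424448.
Compound inflation: 1.0840 × 1.0458 × 1.0518 = 1.19237012.
Deflate: 1.36424448 / 1.19237012 = 1.14414514.
Annualized real rate = 1.14414514^(1/3) − 1 = 4.5909% → 4.591%.

4.591%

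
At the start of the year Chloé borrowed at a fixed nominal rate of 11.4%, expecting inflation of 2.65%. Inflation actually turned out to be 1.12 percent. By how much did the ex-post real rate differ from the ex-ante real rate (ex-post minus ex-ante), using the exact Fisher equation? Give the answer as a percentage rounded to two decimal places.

1.64%

Ex-ante: (1 + 0.1140)/(1 + 0.0265) − 1 = 8.5241%
Ex-post: (1 + 0.1140)/(1 + 0.0112) − 1 = 10.1661%
Difference (ex-post − ex-ante) = 1.6420% → 1.64%.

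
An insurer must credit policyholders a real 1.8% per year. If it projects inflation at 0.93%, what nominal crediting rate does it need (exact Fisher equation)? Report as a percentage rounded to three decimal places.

2.747%

(1 + i) = (1 + r)(1 + π) = 1.01800 × 1.00930 = 1.0274674
i = 1.0274674 − 1, so the required nominal rate is 2.747%.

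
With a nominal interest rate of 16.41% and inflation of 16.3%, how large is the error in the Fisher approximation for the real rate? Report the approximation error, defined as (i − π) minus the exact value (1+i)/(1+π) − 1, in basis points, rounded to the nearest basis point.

2 basis points

Approximate: r ≈ 16.410% − 16.300% = 0.1100%
Exact: (1 + 0.1641)/(1 + 0.1630) − 1 = 0.0946%
Error = 0.1100% − 0.0946% = 0.0154% → 2 basis points.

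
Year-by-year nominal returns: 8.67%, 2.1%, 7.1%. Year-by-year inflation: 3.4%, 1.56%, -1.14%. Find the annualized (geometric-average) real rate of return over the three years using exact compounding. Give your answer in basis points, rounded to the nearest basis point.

461 basis points

Nominal growth factor = 1.0867 × 1.0210 × 1.0710 = 1.18829667
Price-level growth factor = 1.0340 × 1.0156 × 0.9886 = 1.03815891
Real growth factor = 1.18829667 / 1.03815891 = 1.14461924
Annualized real rate = 1.14461924^(1/3) − 1 = 4.6053% → 461 basis points.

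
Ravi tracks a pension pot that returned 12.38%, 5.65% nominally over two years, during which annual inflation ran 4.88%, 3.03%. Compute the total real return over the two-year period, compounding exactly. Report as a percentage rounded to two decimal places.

Compound the nominal returns: 1.1238 × 1.0565 = 1.187295.
Compound inflation: 1.0488 × 1.0303 = 1.080579.
Deflate: 1.187295 / 1.080579 = 1.098758.
Total real return = 1.098758 − 1 → 9.88%.

9.88%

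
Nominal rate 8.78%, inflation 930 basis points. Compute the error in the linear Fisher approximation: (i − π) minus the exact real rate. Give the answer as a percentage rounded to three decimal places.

Approximate: r ≈ 8.780% − 9.300% = -0.5200%
Exact: (1 + 0.0878)/(1 + 0.0930) − 1 = -0.4758%
Error = -0.5200% − (-0.4758%) = -0.0442% → -0.044%.

-0.044%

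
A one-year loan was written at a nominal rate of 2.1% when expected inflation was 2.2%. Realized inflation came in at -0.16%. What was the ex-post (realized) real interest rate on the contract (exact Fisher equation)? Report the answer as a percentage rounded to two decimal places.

2.26%

Ex-post: (1 + 0.0210)/(1 − 0.0016) − 1 = 2.2636%
So the realized real rate is 2.26%.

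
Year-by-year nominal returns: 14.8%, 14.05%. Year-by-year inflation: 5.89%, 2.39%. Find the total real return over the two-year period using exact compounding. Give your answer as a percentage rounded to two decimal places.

20.76%

Nominal growth factor = 1.1480 × 1.1405 = 1.309294
Price-level growth factor = 1.0589 × 1.0239 = 1.084208
Real growth factor = 1.309294 / 1.084208 = 1.207604
Total real return = 1.207604 − 1 → 20.76%.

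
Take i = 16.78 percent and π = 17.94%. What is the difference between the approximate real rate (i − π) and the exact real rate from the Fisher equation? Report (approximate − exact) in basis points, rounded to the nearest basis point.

-18 basis points

Approximate: r ≈ 16.780% − 17.940% = -1.1600%
Exact: (1 + 0.1678)/(1 + 0.1794) − 1 = -0.9836%
Error = -1.1600% − (-0.9836%) = -0.1764% → -18 basis points.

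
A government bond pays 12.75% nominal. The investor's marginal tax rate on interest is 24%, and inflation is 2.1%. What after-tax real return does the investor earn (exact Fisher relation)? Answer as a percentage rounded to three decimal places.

After-tax nominal return = 12.75% × (1 − 0.24) = 9.6900%.
1 + r = 1.09690 / 1.02100 = 1.074339
After-tax real rate = 1.074339 − 1 → 7.434%.

7.434%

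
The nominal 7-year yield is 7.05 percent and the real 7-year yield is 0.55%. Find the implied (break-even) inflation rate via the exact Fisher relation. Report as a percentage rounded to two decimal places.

(1 + π) = (1 + i)/(1 + r) = 1.07050 / 1.00550 = 1.064644
Break-even inflation = 1.064644 − 1 → 6.46%.

6.46%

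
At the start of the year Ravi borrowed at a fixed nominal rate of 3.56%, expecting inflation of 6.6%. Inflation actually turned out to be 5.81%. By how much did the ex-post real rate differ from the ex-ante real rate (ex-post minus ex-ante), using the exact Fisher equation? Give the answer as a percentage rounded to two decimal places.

0.73%

Ex-ante: (1 + 0.0356)/(1 + 0.0660) − 1 = -2.8518%
Ex-post: (1 + 0.0356)/(1 + 0.0581) − 1 = -2.1265%
Difference (ex-post − ex-ante) = 0.7253% → 0.73%.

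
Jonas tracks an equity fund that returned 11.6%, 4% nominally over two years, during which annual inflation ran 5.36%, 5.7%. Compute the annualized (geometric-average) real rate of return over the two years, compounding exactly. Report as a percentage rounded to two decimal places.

Nominal growth factor = 1.1160 × 1.0400 = 1.16064000
Price-level growth factor = 1.0536 × 1.0570 = 1.11365520
Real growth factor = 1.16064000 / 1.11365520 = 1.04218972
Annualized real rate = 1.04218972^(1/2) − 1 = 2.0877% → 2.09%.

2.09%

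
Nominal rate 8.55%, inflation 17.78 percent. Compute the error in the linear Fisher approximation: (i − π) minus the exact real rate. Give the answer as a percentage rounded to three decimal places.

-1.393%

Approximate: r ≈ 8.550% − 17.780% = -9.2300%
Exact: (1 + 0.0855)/(1 + 0.1778) − 1 = -7.8366%
Error = -9.2300% − (-7.8366%) = -1.3934% → -1.393%.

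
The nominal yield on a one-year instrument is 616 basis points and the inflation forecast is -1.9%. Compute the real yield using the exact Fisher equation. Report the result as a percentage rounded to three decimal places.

8.216%

By the Fisher identity, 1 + r = (1 + i)/(1 + π).
1 + r = 1.06160 / 0.98100 = 1.082161
r = 1.082161 − 1 = 8.2161%, i.e. 8.216%.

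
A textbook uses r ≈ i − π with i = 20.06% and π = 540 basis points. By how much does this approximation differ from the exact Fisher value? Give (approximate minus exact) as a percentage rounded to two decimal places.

Approximate: r ≈ 20.060% − 5.400% = 14.6600%
Exact: (1 + 0.2006)/(1 + 0.0540) − 1 = 13.9089%
Error = 14.6600% − 13.9089% = 0.7511% → 0.75%.

0.75%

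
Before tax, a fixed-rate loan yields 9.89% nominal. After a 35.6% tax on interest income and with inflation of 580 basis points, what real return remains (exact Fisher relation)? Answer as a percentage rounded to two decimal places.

After-tax nominal return = 9.89% × (1 − 0.356) = 6.36916%.
1 + r = 1.0636916 / 1.05800 = 1.005380
After-tax real rate = 1.005380 − 1 → 0.54%.

0.54%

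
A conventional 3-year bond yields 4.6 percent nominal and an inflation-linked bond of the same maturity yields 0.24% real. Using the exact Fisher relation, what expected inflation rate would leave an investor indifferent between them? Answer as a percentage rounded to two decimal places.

(1 + π) = (1 + i)/(1 + r) = 1.04600 / 1.00240 = 1.043496
Break-even inflation = 1.043496 − 1 → 4.35%.

4.35%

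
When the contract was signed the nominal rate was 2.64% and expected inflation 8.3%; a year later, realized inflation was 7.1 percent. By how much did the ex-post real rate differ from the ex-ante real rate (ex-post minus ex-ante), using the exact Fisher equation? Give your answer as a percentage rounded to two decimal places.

1.06%

Ex-ante: (1 + 0.0264)/(1 + 0.0830) − 1 = -5.2262%
Ex-post: (1 + 0.0264)/(1 + 0.0710) − 1 = -4.1643%
Difference (ex-post − ex-ante) = 1.0619% → 1.06%.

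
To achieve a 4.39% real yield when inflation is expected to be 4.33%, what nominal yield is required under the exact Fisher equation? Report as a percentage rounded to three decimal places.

(1 + i) = (1 + r)(1 + π) = 1.04390 × 1.04330 = 1.08910087
i = 1.08910087 − 1, so the required nominal rate is 8.910%.

8.910%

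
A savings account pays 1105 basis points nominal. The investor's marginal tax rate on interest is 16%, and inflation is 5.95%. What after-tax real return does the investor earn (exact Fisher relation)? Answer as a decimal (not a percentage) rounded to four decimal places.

0.0314

After-tax nominal return = 11.05% × (1 − 0.16) = 9.2820%.
1 + r = 1.09282 / 1.05950 = 1.031449
After-tax real rate = 1.031449 − 1 → 0.0314.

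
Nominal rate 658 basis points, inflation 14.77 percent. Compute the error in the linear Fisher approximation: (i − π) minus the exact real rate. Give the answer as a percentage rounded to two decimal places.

Approximate: r ≈ 6.580% − 14.770% = -8.1900%
Exact: (1 + 0.0658)/(1 + 0.1477) − 1 = -7.1360%
Error = -8.1900% − (-7.1360%) = -1.0540% → -1.05%.

-1.05%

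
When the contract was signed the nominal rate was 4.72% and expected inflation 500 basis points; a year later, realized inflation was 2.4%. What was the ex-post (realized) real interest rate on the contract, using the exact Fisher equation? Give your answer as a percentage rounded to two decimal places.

Ex-post: (1 + 0.0472)/(1 + 0.0240) − 1 = 2.2656%
So the realized real rate is 2.27%.

2.27%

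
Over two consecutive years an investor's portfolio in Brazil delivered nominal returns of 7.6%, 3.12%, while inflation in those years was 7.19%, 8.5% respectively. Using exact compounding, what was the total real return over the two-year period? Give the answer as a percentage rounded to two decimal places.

Nominal growth factor = 1.0760 × 1.0312 = 1.1095712
Price-level growth factor = 1.0719 × 1.0850 = 1.1630115
Real growth factor = 1.1095712 / 1.1630115 = 0.9540501
Total real return = 0.9540501 − 1 → -4.59%.

-4.59%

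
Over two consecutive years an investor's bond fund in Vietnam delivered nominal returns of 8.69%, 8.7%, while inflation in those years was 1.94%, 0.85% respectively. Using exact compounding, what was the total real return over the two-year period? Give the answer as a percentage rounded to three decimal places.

14.921%

Nominal growth factor = 1.0869 × 1.0870 = 1.181460
Price-level growth factor = 1.0194 × 1.0085 = 1.028065
Real growth factor = 1.181460 / 1.028065 = 1.149208
Total real return = 1.149208 − 1 → 14.921%.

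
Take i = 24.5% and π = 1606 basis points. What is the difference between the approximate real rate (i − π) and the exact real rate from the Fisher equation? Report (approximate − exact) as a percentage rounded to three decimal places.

Approximate: r ≈ 24.500% − 16.060% = 8.4400%
Exact: (1 + 0.2450)/(1 + 0.1606) − 1 = 7.2721%
Error = 8.4400% − 7.2721% = 1.1679% → 1.168%.

1.168%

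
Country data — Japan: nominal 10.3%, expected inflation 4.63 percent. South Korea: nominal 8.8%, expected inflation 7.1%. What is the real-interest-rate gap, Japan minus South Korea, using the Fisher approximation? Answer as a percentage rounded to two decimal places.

Japan: 10.3% − 4.63% = 5.670%
South Korea: 8.8% − 7.1% = 1.700%
Differential = 3.970% → 3.97%.

3.97%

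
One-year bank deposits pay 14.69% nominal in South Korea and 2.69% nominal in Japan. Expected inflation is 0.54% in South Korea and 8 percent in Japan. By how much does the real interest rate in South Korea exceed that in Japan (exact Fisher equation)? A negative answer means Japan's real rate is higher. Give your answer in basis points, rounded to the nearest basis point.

1899 basis points

South Korea: (1 + 0.1469)/(1 + 0.0054) − 1 = 14.0740%
Japan: (1 + 0.0269)/(1 + 0.0800) − 1 = -4.9167%
Differential = 14.0740% − (-4.9167%) = 18.9907% → 1899 basis points.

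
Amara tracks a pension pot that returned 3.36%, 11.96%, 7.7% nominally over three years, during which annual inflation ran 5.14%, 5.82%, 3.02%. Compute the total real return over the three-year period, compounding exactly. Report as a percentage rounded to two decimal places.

8.74%

Compound the nominal returns: 1.0336 × 1.1196 × 1.0770 = 1.246324.
Compound inflation: 1.0514 × 1.0582 × 1.0302 = 1.146192.
Deflate: 1.246324 / 1.146192 = 1.087361.
Total real return = 1.087361 − 1 → 8.74%.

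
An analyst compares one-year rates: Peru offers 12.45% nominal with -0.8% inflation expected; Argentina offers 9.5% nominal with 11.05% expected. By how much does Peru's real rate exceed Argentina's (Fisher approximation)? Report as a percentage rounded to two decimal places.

Peru: 12.45% − (-0.8%) = 13.250%
Argentina: 9.5% − 11.05% = -1.550%
Differential = 14.800% → 14.80%.

14.80%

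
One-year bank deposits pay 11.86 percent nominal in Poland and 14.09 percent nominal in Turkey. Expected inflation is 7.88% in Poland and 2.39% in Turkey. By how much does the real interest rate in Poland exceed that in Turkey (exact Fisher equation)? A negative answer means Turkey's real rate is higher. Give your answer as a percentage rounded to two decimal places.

Poland: (1 + 0.1186)/(1 + 0.0788) − 1 = 3.6893%
Turkey: (1 + 0.1409)/(1 + 0.0239) − 1 = 11.4269%
Differential = 3.6893% − 11.4269% = -7.7376% → -7.74%.

-7.74%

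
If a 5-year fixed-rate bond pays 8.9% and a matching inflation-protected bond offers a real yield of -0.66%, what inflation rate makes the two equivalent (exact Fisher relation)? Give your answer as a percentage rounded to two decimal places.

(1 + π) = (1 + i)/(1 + r) = 1.08900 / 0.99340 = 1.096235
Break-even inflation = 1.096235 − 1 → 9.62%.

9.62%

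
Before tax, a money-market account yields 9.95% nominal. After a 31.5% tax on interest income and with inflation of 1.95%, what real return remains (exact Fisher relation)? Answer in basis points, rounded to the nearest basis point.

After-tax nominal return = 9.95% × (1 − 0.315) = 6.81575%.
1 + r = 1.0681575 / 1.01950 = 1.047727
After-tax real rate = 1.047727 − 1 → 477 basis points.

477 basis points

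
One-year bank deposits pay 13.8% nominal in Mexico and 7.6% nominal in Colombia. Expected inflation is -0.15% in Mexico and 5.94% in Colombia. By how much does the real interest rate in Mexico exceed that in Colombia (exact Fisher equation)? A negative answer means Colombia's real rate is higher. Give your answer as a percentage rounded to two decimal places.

12.40%

Mexico: (1 + 0.1380)/(1 − 0.0015) − 1 = 13.9710%
Colombia: (1 + 0.0760)/(1 + 0.0594) − 1 = 1.5669%
Differential = 13.9710% − 1.5669% = 12.4040% → 12.40%.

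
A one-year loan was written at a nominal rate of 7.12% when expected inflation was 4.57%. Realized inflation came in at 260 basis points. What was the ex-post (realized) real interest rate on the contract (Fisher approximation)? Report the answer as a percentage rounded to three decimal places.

Ex-post: 7.12% − 2.6% = 4.520%
So the realized real rate is 4.520%.

4.520%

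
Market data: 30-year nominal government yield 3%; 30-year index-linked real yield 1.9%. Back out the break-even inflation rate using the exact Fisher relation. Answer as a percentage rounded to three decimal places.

1.079%

(1 + π) = (1 + i)/(1 + r) = 1.03000 / 1.01900 = 1.0107949
Break-even inflation = 1.0107949 − 1 → 1.079%.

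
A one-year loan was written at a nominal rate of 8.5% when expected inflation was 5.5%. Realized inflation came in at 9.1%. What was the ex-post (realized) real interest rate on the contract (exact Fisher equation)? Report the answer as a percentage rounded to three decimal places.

-0.550%

Ex-post: (1 + 0.0850)/(1 + 0.0910) − 1 = -0.5500%
So the realized real rate is -0.550%.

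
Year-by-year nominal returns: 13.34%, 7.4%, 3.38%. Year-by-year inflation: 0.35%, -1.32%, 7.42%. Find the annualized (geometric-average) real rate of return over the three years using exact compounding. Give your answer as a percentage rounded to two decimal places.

Nominal growth factor = 1.1334 × 1.0740 × 1.0338 = 1.25841538
Price-level growth factor = 1.0035 × 0.9868 × 1.0742 = 1.06373063
Real growth factor = 1.25841538 / 1.06373063 = 1.18302072
Annualized real rate = 1.18302072^(1/3) − 1 = 5.7623% → 5.76%.

5.76%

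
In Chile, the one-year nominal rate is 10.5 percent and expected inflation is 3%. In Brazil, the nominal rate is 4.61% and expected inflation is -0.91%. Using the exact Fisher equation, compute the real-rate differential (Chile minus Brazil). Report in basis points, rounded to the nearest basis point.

171 basis points

Chile: (1 + 0.1050)/(1 + 0.0300) − 1 = 7.2816%
Brazil: (1 + 0.0461)/(1 − 0.0091) − 1 = 5.5707%
Differential = 7.2816% − 5.5707% = 1.7109% → 171 basis points.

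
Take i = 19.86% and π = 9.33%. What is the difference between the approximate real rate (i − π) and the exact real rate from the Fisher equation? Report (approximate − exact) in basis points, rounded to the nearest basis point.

Approximate: r ≈ 19.860% − 9.330% = 10.5300%
Exact: (1 + 0.1986)/(1 + 0.0933) − 1 = 9.6314%
Error = 10.5300% − 9.6314% = 0.8986% → 90 basis points.

90 basis points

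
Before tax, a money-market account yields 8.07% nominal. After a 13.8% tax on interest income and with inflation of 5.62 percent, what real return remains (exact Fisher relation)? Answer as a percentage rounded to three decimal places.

1.265%

After-tax nominal return = 8.07% × (1 − 0.138) = 6.95634%.
1 + r = 1.0695634 / 1.05620 = 1.012652
After-tax real rate = 1.012652 − 1 → 1.265%.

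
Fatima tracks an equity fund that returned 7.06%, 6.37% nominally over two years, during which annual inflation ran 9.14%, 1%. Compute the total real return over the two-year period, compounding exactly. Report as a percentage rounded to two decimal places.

Nominal growth factor = 1.0706 × 1.0637 = 1.138797
Price-level growth factor = 1.0914 × 1.0100 = 1.102314
Real growth factor = 1.138797 / 1.102314 = 1.033097
Total real return = 1.033097 − 1 → 3.31%.

3.31%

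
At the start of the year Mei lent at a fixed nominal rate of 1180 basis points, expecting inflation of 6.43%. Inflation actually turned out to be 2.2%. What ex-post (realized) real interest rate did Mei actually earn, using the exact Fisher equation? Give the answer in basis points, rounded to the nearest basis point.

Ex-post: (1 + 0.1180)/(1 + 0.0220) − 1 = 9.3933%
So the realized real rate is 939 basis points.

939 basis points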